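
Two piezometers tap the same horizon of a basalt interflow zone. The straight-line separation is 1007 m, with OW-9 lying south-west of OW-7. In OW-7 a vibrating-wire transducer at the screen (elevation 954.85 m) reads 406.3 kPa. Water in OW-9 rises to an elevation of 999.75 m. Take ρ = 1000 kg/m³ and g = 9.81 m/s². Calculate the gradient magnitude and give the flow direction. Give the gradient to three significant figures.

Pressure head at OW-7: ψ = P/(ρg) = 406.3×1000 / (1000 × 9.81) = 41.42 m.
Total head at OW-7: h = z + ψ = 954.85 + 41.42 = 996.27 m.
Total head at OW-9: h = 999.75 m (water level in the piezometer is the total head).
Head difference: h(OW-7) − h(OW-9) = 996.27 − 999.75 = -3.48 m.
Hydraulic gradient: i = |Δh| / L = 3.48 / 1007 = 0.00346.
Flow is from higher to lower head: from OW-9 toward OW-7, i.e. toward the north-east.

i ≈ 0.00346; groundwater flows toward the north-east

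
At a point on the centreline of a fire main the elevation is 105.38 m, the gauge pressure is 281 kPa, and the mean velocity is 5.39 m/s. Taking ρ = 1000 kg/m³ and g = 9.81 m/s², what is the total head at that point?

Pressure head ψ = P/(ρg) = 281×1000 / (1000 × 9.81) = 28.64 m.
Velocity head = v²/(2g) = 5.39² / (2 × 9.81) = 1.481 m.
h = z + ψ + v²/(2g) = 105.38 + 28.64 + 1.481 = 135.50 m.

h ≈ 135.50 m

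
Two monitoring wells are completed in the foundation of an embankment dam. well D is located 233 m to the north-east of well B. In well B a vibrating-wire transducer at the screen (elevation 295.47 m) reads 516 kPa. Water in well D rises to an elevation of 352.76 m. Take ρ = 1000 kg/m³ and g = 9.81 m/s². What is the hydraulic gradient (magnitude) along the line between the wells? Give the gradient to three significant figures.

Pressure head at well B: ψ = P/(ρg) = 516×1000 / (1000 × 9.81) = 52.60 m.
Total head at well B: h = z + ψ = 295.47 + 52.60 = 348.07 m.
Total head at well D: h = 352.76 m (water level in the piezometer is the total head).
Head difference: h(well B) − h(well D) = 348.07 − 352.76 = -4.69 m.
Hydraulic gradient: i = |Δh| / L = 4.69 / 233 = 0.0201.

i ≈ 0.0201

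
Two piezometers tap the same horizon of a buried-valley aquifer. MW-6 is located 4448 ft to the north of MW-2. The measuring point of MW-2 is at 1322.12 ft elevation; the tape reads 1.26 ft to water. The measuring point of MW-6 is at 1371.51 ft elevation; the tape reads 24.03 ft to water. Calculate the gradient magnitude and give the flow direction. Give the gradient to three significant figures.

i ≈ 0.00598; groundwater flows toward the south

Total head at MW-2: h = 1322.12 − 1.26 = 1320.86 ft.
Total head at MW-6: h = 1371.51 − 24.03 = 1347.48 ft.
Head difference: h(MW-2) − h(MW-6) = 1320.86 − 1347.48 = -26.62 ft.
Hydraulic gradient: i = |Δh| / L = 26.62 / 4448 = 0.00598.
Flow is from higher to lower head: from MW-6 toward MW-2, i.e. toward the south.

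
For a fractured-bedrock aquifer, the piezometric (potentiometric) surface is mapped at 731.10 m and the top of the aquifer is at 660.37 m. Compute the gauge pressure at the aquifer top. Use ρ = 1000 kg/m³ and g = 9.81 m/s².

P ≈ 694 kPa

Pressure head at the aquifer top: ψ = h − z = 731.10 − 660.37 = 70.73 m.
P = ρgψ = 1000 × 9.81 × 70.73 = 693861 Pa ≈ 694 kPa.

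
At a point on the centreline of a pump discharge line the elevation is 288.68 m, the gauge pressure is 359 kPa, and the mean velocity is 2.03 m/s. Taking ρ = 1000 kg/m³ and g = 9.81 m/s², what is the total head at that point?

Pressure head ψ = P/(ρg) = 359×1000 / (1000 × 9.81) = 36.60 m.
Velocity head = v²/(2g) = 2.03² / (2 × 9.81) = 0.210 m.
h = z + ψ + v²/(2g) = 288.68 + 36.60 + 0.210 = 325.49 m.

h ≈ 325.49 m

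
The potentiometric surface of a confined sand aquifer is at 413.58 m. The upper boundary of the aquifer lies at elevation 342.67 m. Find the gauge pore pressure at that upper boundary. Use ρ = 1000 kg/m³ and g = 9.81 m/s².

Pressure head at the aquifer top: ψ = h − z = 413.58 − 342.67 = 70.91 m.
P = ρgψ = 1000 × 9.81 × 70.91 = 695627 Pa ≈ 696 kPa.

P ≈ 696 kPa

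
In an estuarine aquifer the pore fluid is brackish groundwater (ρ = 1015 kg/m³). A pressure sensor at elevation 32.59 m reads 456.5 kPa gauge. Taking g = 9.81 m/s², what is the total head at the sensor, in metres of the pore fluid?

h ≈ 78.44 m

ψ = P/(ρg) = 456.5×1000 / (1015 × 9.81) = 45.85 m.
h = z + ψ = 32.59 + 45.85 = 78.44 m.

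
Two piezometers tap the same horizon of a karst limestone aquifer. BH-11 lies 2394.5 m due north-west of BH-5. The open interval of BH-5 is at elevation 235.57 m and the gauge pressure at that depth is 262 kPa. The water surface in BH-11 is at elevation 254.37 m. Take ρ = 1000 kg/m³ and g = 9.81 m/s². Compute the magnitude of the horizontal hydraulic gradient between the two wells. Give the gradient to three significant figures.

i ≈ 0.00330

Pressure head at BH-5: ψ = P/(ρg) = 262×1000 / (1000 × 9.81) = 26.71 m.
Total head at BH-5: h = z + ψ = 235.57 + 26.71 = 262.28 m.
Total head at BH-11: h = 254.37 m (water level in the piezometer is the total head).
Head difference: h(BH-5) − h(BH-11) = 262.28 − 254.37 = 7.91 m.
Hydraulic gradient: i = |Δh| / L = 7.91 / 2394.5 = 0.00330.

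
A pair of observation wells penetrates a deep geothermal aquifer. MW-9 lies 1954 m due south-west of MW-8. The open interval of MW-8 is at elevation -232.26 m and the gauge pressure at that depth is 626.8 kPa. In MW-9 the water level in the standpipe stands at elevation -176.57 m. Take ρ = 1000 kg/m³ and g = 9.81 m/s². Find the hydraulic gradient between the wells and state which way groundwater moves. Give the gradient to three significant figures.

i ≈ 0.00420; groundwater flows toward the south-west

Pressure head at MW-8: ψ = P/(ρg) = 626.8×1000 / (1000 × 9.81) = 63.89 m.
Total head at MW-8: h = z + ψ = -232.26 + 63.89 = -168.37 m.
Total head at MW-9: h = -176.57 m (water level in the piezometer is the total head).
Head difference: h(MW-8) − h(MW-9) = -168.37 − (-176.57) = 8.20 m.
Hydraulic gradient: i = |Δh| / L = 8.20 / 1954 = 0.00420.
Flow is from higher to lower head: from MW-8 toward MW-9, i.e. toward the south-west.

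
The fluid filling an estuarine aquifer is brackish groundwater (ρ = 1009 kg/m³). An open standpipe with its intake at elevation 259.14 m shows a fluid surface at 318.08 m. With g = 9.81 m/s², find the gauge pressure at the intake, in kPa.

P ≈ 583 kPa

Pressure head ψ = h − z = 318.08 − 259.14 = 58.94 m.
P = ρgψ = 1009 × 9.81 × 58.94 = 583405 Pa ≈ 583 kPa.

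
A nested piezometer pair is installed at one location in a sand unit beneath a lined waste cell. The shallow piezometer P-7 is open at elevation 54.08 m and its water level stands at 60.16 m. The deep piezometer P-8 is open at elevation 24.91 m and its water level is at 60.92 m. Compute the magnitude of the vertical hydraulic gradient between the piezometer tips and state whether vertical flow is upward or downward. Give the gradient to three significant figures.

|i_v| ≈ 0.0261; vertical flow is upward

Total head at P-7: h = 60.16 m (water level in the standpipe).
Total head at P-8: h = 60.92 m.
Δh = h(P-7) − h(P-8) = 60.16 − 60.92 = -0.76 m.
Vertical separation Δz = 54.08 − 24.91 = 29.17 m.
|i_v| = |Δh| / Δz = 0.76 / 29.17 = 0.0261.
Head is higher in the deep piezometer, so vertical flow is upward (discharge condition).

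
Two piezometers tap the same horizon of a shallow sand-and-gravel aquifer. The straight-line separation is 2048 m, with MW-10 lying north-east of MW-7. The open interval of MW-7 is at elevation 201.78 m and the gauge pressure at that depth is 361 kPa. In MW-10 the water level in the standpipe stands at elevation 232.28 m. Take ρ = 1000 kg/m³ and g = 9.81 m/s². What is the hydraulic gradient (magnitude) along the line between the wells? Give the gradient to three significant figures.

Pressure head at MW-7: ψ = P/(ρg) = 361×1000 / (1000 × 9.81) = 36.80 m.
Total head at MW-7: h = z + ψ = 201.78 + 36.80 = 238.58 m.
Total head at MW-10: h = 232.28 m (water level in the piezometer is the total head).
Head difference: h(MW-7) − h(MW-10) = 238.58 − 232.28 = 6.30 m.
Hydraulic gradient: i = |Δh| / L = 6.30 / 2048 = 0.00308.

i ≈ 0.00308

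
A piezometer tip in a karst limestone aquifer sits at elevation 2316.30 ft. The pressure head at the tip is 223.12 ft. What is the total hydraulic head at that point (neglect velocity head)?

h = z + ψ = 2316.30 + 223.12 = 2539.42 ft.

h ≈ 2539.42 ft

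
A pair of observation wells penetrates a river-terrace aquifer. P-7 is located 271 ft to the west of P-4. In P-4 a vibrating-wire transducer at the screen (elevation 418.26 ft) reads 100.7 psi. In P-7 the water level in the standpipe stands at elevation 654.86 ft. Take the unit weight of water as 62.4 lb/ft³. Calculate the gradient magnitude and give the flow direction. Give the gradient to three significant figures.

Pressure head at P-4: ψ = 144·P/γ = 144 × 100.7 / 62.4 = 232.38 ft.
Total head at P-4: h = z + ψ = 418.26 + 232.38 = 650.64 ft.
Total head at P-7: h = 654.86 ft (water level in the piezometer is the total head).
Head difference: h(P-4) − h(P-7) = 650.64 − 654.86 = -4.22 ft.
Hydraulic gradient: i = |Δh| / L = 4.22 / 271 = 0.0156.
Flow is from higher to lower head: from P-7 toward P-4, i.e. toward the east.

i ≈ 0.0156; groundwater flows toward the east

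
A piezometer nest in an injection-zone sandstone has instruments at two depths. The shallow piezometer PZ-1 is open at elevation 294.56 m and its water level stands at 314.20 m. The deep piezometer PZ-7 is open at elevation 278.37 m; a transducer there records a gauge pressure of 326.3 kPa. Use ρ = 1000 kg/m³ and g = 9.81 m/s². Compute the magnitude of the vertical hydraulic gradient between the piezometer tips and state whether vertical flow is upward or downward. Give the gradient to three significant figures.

Total head at PZ-1: h = 314.20 m (water level in the standpipe).
Pressure head at PZ-7: ψ = P/(ρg) = 326.3×1000 / (1000 × 9.81) = 33.26 m.
Total head at PZ-7: h = z + ψ = 278.37 + 33.26 = 311.63 m.
Δh = h(PZ-1) − h(PZ-7) = 314.20 − 311.63 = 2.57 m.
Vertical separation Δz = 294.56 − 278.37 = 16.19 m.
|i_v| = |Δh| / Δz = 2.57 / 16.19 = 0.159.
Head is higher in the shallow piezometer, so vertical flow is downward (recharge condition).

|i_v| ≈ 0.159; vertical flow is downward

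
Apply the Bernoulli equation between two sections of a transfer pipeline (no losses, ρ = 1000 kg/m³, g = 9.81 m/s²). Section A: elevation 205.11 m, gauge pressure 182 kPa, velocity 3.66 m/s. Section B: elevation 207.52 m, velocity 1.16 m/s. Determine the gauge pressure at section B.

Pressure head at A: ψ₁ = P₁/(ρg) = 182×1000 / (1000 × 9.81) = 18.55 m.
Velocity heads: v₁²/2g = 3.66²/19.62 = 0.683 m; v₂²/2g = 1.16²/19.62 = 0.069 m.
Total head H = z₁ + ψ₁ + v₁²/2g = 205.11 + 18.55 + 0.683 = 224.34 m.
ψ₂ = H − z₂ − v₂²/2g = 224.34 − 207.52 − 0.069 = 16.75 m.
P₂ = ρgψ₂ = 1000 × 9.81 × 16.75 ≈ 164 kPa.

P₂ ≈ 164 kPa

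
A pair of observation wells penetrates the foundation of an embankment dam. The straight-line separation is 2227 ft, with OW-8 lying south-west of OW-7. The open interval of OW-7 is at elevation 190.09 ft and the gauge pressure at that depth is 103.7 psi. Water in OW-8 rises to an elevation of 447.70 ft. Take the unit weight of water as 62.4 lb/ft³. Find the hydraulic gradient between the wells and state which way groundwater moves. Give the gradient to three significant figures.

Pressure head at OW-7: ψ = 144·P/γ = 144 × 103.7 / 62.4 = 239.31 ft.
Total head at OW-7: h = z + ψ = 190.09 + 239.31 = 429.40 ft.
Total head at OW-8: h = 447.70 ft (water level in the piezometer is the total head).
Head difference: h(OW-7) − h(OW-8) = 429.40 − 447.70 = -18.30 ft.
Hydraulic gradient: i = |Δh| / L = 18.30 / 2227 = 0.00822.
Flow is from higher to lower head: from OW-8 toward OW-7, i.e. toward the north-east.

i ≈ 0.00822; groundwater flows toward the north-east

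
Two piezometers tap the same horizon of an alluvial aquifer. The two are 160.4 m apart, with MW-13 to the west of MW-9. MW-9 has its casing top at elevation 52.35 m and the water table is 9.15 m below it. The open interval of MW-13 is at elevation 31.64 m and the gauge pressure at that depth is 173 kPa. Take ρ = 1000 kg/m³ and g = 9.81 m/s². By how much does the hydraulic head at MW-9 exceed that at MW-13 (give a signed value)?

Δh ≈ -6.08 m

Total head at MW-9: h = 52.35 − 9.15 = 43.20 m.
Pressure head at MW-13: ψ = P/(ρg) = 173×1000 / (1000 × 9.81) = 17.64 m.
Total head at MW-13: h = z + ψ = 31.64 + 17.64 = 49.28 m.
Head difference: h(MW-9) − h(MW-13) = 43.20 − 49.28 = -6.08 m.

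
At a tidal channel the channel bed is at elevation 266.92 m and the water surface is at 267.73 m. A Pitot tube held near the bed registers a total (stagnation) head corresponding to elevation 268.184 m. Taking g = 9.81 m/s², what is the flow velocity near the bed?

Near the bed, under hydrostatic conditions, the piezometric head (z + ψ) equals the free-surface elevation, 267.73 m.
Velocity head = total − piezometric = 268.184 − 267.73 = 0.454 m.
v = √(2g·h_v) = √(2 × 9.81 × 0.454) = 2.98 m/s.

v ≈ 2.98 m/s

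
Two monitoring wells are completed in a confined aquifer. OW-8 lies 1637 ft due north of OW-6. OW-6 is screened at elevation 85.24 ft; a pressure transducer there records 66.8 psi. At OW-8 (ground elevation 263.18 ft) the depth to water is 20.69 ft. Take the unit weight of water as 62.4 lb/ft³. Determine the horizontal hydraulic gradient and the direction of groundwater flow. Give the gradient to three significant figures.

Pressure head at OW-6: ψ = 144·P/γ = 144 × 66.8 / 62.4 = 154.15 ft.
Total head at OW-6: h = z + ψ = 85.24 + 154.15 = 239.39 ft.
Total head at OW-8: h = 263.18 − 20.69 = 242.49 ft.
Head difference: h(OW-6) − h(OW-8) = 239.39 − 242.49 = -3.10 ft.
Hydraulic gradient: i = |Δh| / L = 3.10 / 1637 = 0.00189.
Flow is from higher to lower head: from OW-8 toward OW-6, i.e. toward the south.

i ≈ 0.00189; groundwater flows toward the south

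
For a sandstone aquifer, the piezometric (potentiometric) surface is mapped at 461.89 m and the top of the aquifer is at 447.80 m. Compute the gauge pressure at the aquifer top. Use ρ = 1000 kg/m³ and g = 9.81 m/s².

P ≈ 138 kPa

Pressure head at the aquifer top: ψ = h − z = 461.89 − 447.80 = 14.09 m.
P = ρgψ = 1000 × 9.81 × 14.09 = 138223 Pa ≈ 138 kPa.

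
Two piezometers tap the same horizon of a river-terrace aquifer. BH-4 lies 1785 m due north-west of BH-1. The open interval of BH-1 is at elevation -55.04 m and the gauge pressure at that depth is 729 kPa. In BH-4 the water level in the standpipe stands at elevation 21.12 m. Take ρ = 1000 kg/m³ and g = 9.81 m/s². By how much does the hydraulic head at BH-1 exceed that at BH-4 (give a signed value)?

Pressure head at BH-1: ψ = P/(ρg) = 729×1000 / (1000 × 9.81) = 74.31 m.
Total head at BH-1: h = z + ψ = -55.04 + 74.31 = 19.27 m.
Total head at BH-4: h = 21.12 m (water level in the piezometer is the total head).
Head difference: h(BH-1) − h(BH-4) = 19.27 − 21.12 = -1.85 m.

Δh ≈ -1.85 m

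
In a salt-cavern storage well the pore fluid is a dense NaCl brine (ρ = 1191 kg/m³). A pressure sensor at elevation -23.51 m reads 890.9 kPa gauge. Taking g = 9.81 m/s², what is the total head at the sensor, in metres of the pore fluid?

h ≈ 52.74 m

ψ = P/(ρg) = 890.9×1000 / (1191 × 9.81) = 76.25 m.
h = z + ψ = -23.51 + 76.25 = 52.74 m.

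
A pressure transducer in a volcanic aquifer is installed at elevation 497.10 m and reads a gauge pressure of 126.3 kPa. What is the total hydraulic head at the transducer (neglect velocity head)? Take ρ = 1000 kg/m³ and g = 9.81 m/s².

ψ = P/(ρg) = 126.3×1000 / (1000 × 9.81) = 12.87 m.
h = z + ψ = 497.10 + 12.87 = 509.97 m.

h ≈ 509.97 m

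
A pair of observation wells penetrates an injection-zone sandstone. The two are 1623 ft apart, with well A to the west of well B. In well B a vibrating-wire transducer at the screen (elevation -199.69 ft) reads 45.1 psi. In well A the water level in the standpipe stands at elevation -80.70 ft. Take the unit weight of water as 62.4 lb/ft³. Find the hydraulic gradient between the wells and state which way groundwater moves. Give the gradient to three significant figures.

Pressure head at well B: ψ = 144·P/γ = 144 × 45.1 / 62.4 = 104.08 ft.
Total head at well B: h = z + ψ = -199.69 + 104.08 = -95.61 ft.
Total head at well A: h = -80.70 ft (water level in the piezometer is the total head).
Head difference: h(well B) − h(well A) = -95.61 − (-80.70) = -14.91 ft.
Hydraulic gradient: i = |Δh| / L = 14.91 / 1623 = 0.00919.
Flow is from higher to lower head: from well A toward well B, i.e. toward the east.

i ≈ 0.00919; groundwater flows toward the east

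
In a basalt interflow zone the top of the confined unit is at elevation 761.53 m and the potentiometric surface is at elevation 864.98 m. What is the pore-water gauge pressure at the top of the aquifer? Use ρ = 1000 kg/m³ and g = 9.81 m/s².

P ≈ 1010 kPa

Pressure head at the aquifer top: ψ = h − z = 864.98 − 761.53 = 103.45 m.
P = ρgψ = 1000 × 9.81 × 103.45 = 1014845 Pa ≈ 1010 kPa.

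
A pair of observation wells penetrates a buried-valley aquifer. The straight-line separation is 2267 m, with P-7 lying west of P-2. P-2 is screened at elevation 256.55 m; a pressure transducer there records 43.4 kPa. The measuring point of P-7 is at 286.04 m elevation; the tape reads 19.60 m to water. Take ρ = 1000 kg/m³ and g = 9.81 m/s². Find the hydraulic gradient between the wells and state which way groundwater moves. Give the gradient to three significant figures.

Pressure head at P-2: ψ = P/(ρg) = 43.4×1000 / (1000 × 9.81) = 4.42 m.
Total head at P-2: h = z + ψ = 256.55 + 4.42 = 260.97 m.
Total head at P-7: h = 286.04 − 19.60 = 266.44 m.
Head difference: h(P-2) − h(P-7) = 260.97 − 266.44 = -5.47 m.
Hydraulic gradient: i = |Δh| / L = 5.47 / 2267 = 0.00241.
Flow is from higher to lower head: from P-7 toward P-2, i.e. toward the east.

i ≈ 0.00241; groundwater flows toward the east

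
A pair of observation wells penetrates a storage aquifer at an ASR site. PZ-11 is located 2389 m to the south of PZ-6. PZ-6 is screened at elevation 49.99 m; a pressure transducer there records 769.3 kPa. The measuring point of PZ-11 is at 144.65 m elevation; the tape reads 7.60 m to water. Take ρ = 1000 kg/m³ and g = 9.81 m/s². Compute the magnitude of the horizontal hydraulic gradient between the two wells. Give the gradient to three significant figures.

Pressure head at PZ-6: ψ = P/(ρg) = 769.3×1000 / (1000 × 9.81) = 78.42 m.
Total head at PZ-6: h = z + ψ = 49.99 + 78.42 = 128.41 m.
Total head at PZ-11: h = 144.65 − 7.60 = 137.05 m.
Head difference: h(PZ-6) − h(PZ-11) = 128.41 − 137.05 = -8.64 m.
Hydraulic gradient: i = |Δh| / L = 8.64 / 2389 = 0.00362.

i ≈ 0.00362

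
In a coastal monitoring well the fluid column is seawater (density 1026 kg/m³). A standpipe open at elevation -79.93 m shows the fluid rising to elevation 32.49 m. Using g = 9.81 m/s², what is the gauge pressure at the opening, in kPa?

P ≈ 1130 kPa

Pressure head ψ = h − z = 32.49 − (-79.93) = 112.42 m.
P = ρgψ = 1026 × 9.81 × 112.42 = 1131514 Pa ≈ 1130 kPa.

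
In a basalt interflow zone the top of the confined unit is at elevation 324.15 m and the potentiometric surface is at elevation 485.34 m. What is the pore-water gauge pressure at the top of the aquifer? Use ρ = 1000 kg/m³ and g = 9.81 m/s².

P ≈ 1580 kPa

Pressure head at the aquifer top: ψ = h − z = 485.34 − 324.15 = 161.19 m.
P = ρgψ = 1000 × 9.81 × 161.19 = 1581274 Pa ≈ 1580 kPa.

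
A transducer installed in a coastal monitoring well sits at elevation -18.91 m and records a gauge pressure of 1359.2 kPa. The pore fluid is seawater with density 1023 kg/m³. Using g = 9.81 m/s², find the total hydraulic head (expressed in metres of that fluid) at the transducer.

h ≈ 116.53 m

ψ = P/(ρg) = 1359.2×1000 / (1023 × 9.81) = 135.44 m.
h = z + ψ = -18.91 + 135.44 = 116.53 m.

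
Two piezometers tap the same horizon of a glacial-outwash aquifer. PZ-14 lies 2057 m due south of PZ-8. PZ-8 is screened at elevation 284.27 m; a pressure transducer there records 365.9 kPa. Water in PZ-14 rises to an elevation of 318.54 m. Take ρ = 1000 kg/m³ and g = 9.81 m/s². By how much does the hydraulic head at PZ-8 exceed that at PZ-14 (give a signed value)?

Δh ≈ 3.03 m

Pressure head at PZ-8: ψ = P/(ρg) = 365.9×1000 / (1000 × 9.81) = 37.30 m.
Total head at PZ-8: h = z + ψ = 284.27 + 37.30 = 321.57 m.
Total head at PZ-14: h = 318.54 m (water level in the piezometer is the total head).
Head difference: h(PZ-8) − h(PZ-14) = 321.57 − 318.54 = 3.03 m.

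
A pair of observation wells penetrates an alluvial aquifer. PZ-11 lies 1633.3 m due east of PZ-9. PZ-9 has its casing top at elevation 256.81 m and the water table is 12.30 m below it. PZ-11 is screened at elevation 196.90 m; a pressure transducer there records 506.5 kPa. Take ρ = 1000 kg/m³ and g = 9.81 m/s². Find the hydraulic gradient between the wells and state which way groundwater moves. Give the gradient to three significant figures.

i ≈ 0.00246; groundwater flows toward the west

Total head at PZ-9: h = 256.81 − 12.30 = 244.51 m.
Pressure head at PZ-11: ψ = P/(ρg) = 506.5×1000 / (1000 × 9.81) = 51.63 m.
Total head at PZ-11: h = z + ψ = 196.90 + 51.63 = 248.53 m.
Head difference: h(PZ-9) − h(PZ-11) = 244.51 − 248.53 = -4.02 m.
Hydraulic gradient: i = |Δh| / L = 4.02 / 1633.3 = 0.00246.
Flow is from higher to lower head: from PZ-11 toward PZ-9, i.e. toward the west.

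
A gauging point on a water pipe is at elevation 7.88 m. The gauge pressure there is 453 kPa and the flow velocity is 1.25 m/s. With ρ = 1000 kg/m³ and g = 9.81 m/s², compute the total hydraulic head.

h ≈ 54.14 m

Pressure head ψ = P/(ρg) = 453×1000 / (1000 × 9.81) = 46.18 m.
Velocity head = v²/(2g) = 1.25² / (2 × 9.81) = 0.080 m.
h = z + ψ + v²/(2g) = 7.88 + 46.18 + 0.080 = 54.14 m.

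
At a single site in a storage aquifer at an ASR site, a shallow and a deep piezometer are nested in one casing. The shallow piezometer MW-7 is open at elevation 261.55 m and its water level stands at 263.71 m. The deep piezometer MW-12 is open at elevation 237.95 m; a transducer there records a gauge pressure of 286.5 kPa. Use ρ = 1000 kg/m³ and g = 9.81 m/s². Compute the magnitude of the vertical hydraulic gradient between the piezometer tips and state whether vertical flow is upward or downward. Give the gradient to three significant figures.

Total head at MW-7: h = 263.71 m (water level in the standpipe).
Pressure head at MW-12: ψ = P/(ρg) = 286.5×1000 / (1000 × 9.81) = 29.20 m.
Total head at MW-12: h = z + ψ = 237.95 + 29.20 = 267.15 m.
Δh = h(MW-7) − h(MW-12) = 263.71 − 267.15 = -3.44 m.
Vertical separation Δz = 261.55 − 237.95 = 23.60 m.
|i_v| = |Δh| / Δz = 3.44 / 23.60 = 0.146.
Head is higher in the deep piezometer, so vertical flow is upward (discharge condition).

|i_v| ≈ 0.146; vertical flow is upward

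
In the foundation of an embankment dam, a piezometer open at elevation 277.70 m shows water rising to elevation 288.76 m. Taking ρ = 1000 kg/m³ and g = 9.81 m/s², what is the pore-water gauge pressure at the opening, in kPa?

P ≈ 108 kPa

Pressure head ψ = h − z = 288.76 − 277.70 = 11.06 m.
P = ρgψ = 1000 × 9.81 × 11.06 = 108499 Pa ≈ 108 kPa.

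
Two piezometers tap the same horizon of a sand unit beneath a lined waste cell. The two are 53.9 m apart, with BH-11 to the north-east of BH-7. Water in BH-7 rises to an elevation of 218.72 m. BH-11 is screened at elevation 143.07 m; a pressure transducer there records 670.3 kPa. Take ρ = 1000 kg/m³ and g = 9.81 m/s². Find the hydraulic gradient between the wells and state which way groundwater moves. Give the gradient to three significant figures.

i ≈ 0.136; groundwater flows toward the north-east

Total head at BH-7: h = 218.72 m (water level in the piezometer is the total head).
Pressure head at BH-11: ψ = P/(ρg) = 670.3×1000 / (1000 × 9.81) = 68.33 m.
Total head at BH-11: h = z + ψ = 143.07 + 68.33 = 211.40 m.
Head difference: h(BH-7) − h(BH-11) = 218.72 − 211.40 = 7.32 m.
Hydraulic gradient: i = |Δh| / L = 7.32 / 53.9 = 0.136.
Flow is from higher to lower head: from BH-7 toward BH-11, i.e. toward the north-east.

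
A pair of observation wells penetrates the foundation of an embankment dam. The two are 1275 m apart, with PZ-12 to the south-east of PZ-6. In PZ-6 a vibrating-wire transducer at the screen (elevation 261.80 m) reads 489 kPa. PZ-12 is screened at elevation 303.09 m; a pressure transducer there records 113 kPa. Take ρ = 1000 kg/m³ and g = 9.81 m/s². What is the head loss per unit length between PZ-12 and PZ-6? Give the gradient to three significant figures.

i ≈ 0.00232 m/m

Pressure head at PZ-6: ψ = P/(ρg) = 489×1000 / (1000 × 9.81) = 49.85 m.
Total head at PZ-6: h = z + ψ = 261.80 + 49.85 = 311.65 m.
Pressure head at PZ-12: ψ = P/(ρg) = 113×1000 / (1000 × 9.81) = 11.52 m.
Total head at PZ-12: h = z + ψ = 303.09 + 11.52 = 314.61 m.
Head difference: h(PZ-6) − h(PZ-12) = 311.65 − 314.61 = -2.96 m.
Hydraulic gradient: i = |Δh| / L = 2.96 / 1275 = 0.00232.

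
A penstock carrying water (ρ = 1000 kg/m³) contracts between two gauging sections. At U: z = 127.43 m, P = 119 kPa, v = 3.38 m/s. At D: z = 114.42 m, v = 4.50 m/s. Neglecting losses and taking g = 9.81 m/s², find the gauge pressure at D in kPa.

P₂ ≈ 242 kPa

Pressure head at U: ψ₁ = P₁/(ρg) = 119×1000 / (1000 × 9.81) = 12.13 m.
Velocity heads: v₁²/2g = 3.38²/19.62 = 0.582 m; v₂²/2g = 4.50²/19.62 = 1.032 m.
Total head H = z₁ + ψ₁ + v₁²/2g = 127.43 + 12.13 + 0.582 = 140.14 m.
ψ₂ = H − z₂ − v₂²/2g = 140.14 − 114.42 − 1.032 = 24.69 m.
P₂ = ρgψ₂ = 1000 × 9.81 × 24.69 ≈ 242 kPa.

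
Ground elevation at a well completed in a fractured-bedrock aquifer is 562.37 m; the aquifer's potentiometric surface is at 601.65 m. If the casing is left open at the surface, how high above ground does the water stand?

Water rises to the potentiometric surface, so the rise above ground = 601.65 − 562.37 = 39.28 m.

≈ 39.28 m above ground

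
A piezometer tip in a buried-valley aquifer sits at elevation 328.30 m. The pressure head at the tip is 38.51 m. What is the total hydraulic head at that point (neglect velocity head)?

h ≈ 366.81 m

h = z + ψ = 328.30 + 38.51 = 366.81 m.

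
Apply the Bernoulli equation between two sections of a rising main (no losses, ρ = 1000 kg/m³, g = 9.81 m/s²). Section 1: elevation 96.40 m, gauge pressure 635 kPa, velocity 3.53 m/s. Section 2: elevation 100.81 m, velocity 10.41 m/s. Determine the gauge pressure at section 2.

Pressure head at 1: ψ₁ = P₁/(ρg) = 635×1000 / (1000 × 9.81) = 64.73 m.
Velocity heads: v₁²/2g = 3.53²/19.62 = 0.635 m; v₂²/2g = 10.41²/19.62 = 5.523 m.
Total head H = z₁ + ψ₁ + v₁²/2g = 96.40 + 64.73 + 0.635 = 161.76 m.
ψ₂ = H − z₂ − v₂²/2g = 161.76 − 100.81 − 5.523 = 55.43 m.
P₂ = ρgψ₂ = 1000 × 9.81 × 55.43 ≈ 544 kPa.

P₂ ≈ 544 kPa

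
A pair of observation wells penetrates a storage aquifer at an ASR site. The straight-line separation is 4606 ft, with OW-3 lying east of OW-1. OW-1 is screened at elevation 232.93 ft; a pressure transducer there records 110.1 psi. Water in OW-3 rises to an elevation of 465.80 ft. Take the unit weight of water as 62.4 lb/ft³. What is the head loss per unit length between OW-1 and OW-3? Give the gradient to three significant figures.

Pressure head at OW-1: ψ = 144·P/γ = 144 × 110.1 / 62.4 = 254.08 ft.
Total head at OW-1: h = z + ψ = 232.93 + 254.08 = 487.01 ft.
Total head at OW-3: h = 465.80 ft (water level in the piezometer is the total head).
Head difference: h(OW-1) − h(OW-3) = 487.01 − 465.80 = 21.21 ft.
Hydraulic gradient: i = |Δh| / L = 21.21 / 4606 = 0.00460.

i ≈ 0.00460 ft/ft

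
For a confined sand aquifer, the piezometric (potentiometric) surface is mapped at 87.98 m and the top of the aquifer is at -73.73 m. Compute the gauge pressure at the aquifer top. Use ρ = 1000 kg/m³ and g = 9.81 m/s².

Pressure head at the aquifer top: ψ = h − z = 87.98 − (-73.73) = 161.71 m.
P = ρgψ = 1000 × 9.81 × 161.71 = 1586375 Pa ≈ 1590 kPa.

P ≈ 1590 kPa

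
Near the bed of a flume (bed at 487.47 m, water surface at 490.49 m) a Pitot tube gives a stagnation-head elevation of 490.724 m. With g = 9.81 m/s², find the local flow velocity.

Near the bed, under hydrostatic conditions, the piezometric head (z + ψ) equals the free-surface elevation, 490.49 m.
Velocity head = total − piezometric = 490.724 − 490.49 = 0.234 m.
v = √(2g·h_v) = √(2 × 9.81 × 0.234) = 2.14 m/s.

v ≈ 2.14 m/s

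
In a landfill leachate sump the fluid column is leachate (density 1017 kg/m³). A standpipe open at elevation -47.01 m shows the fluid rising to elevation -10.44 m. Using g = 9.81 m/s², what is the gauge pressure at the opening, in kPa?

Pressure head ψ = h − z = -10.44 − (-47.01) = 36.57 m.
P = ρgψ = 1017 × 9.81 × 36.57 = 364850 Pa ≈ 365 kPa.

P ≈ 365 kPa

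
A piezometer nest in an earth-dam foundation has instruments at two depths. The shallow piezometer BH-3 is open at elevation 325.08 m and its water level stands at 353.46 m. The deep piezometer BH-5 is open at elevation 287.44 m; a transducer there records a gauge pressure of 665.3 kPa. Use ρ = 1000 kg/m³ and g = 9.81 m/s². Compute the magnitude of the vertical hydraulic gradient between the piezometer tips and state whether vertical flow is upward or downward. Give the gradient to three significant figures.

Total head at BH-3: h = 353.46 m (water level in the standpipe).
Pressure head at BH-5: ψ = P/(ρg) = 665.3×1000 / (1000 × 9.81) = 67.82 m.
Total head at BH-5: h = z + ψ = 287.44 + 67.82 = 355.26 m.
Δh = h(BH-3) − h(BH-5) = 353.46 − 355.26 = -1.80 m.
Vertical separation Δz = 325.08 − 287.44 = 37.64 m.
|i_v| = |Δh| / Δz = 1.80 / 37.64 = 0.0478.
Head is higher in the deep piezometer, so vertical flow is upward (discharge condition).

|i_v| ≈ 0.0478; vertical flow is upward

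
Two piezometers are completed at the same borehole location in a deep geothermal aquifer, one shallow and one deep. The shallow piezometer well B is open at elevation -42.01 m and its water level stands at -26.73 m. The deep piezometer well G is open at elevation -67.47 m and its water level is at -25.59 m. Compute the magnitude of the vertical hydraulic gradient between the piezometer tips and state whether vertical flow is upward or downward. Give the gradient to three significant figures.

Total head at well B: h = -26.73 m (water level in the standpipe).
Total head at well G: h = -25.59 m.
Δh = h(well B) − h(well G) = -26.73 − (-25.59) = -1.14 m.
Vertical separation Δz = -42.01 − (-67.47) = 25.46 m.
|i_v| = |Δh| / Δz = 1.14 / 25.46 = 0.0448.
Head is higher in the deep piezometer, so vertical flow is upward (discharge condition).

|i_v| ≈ 0.0448; vertical flow is upward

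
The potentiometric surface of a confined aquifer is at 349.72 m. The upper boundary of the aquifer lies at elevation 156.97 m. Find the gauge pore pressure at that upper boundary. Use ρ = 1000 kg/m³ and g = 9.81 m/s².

Pressure head at the aquifer top: ψ = h − z = 349.72 − 156.97 = 192.75 m.
P = ρgψ = 1000 × 9.81 × 192.75 = 1890878 Pa ≈ 1890 kPa.

P ≈ 1890 kPa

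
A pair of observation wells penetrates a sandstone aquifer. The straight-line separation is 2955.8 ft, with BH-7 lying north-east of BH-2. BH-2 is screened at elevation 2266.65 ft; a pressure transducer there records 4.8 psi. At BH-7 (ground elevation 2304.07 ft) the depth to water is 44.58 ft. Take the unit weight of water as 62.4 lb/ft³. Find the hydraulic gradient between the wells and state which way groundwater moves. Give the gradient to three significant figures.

Pressure head at BH-2: ψ = 144·P/γ = 144 × 4.8 / 62.4 = 11.08 ft.
Total head at BH-2: h = z + ψ = 2266.65 + 11.08 = 2277.73 ft.
Total head at BH-7: h = 2304.07 − 44.58 = 2259.49 ft.
Head difference: h(BH-2) − h(BH-7) = 2277.73 − 2259.49 = 18.24 ft.
Hydraulic gradient: i = |Δh| / L = 18.24 / 2955.8 = 0.00617.
Flow is from higher to lower head: from BH-2 toward BH-7, i.e. toward the north-east.

i ≈ 0.00617; groundwater flows toward the north-east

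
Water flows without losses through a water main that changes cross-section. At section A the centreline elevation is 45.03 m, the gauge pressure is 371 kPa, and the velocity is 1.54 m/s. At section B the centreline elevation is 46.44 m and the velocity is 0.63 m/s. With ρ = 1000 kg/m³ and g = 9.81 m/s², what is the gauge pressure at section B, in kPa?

P₂ ≈ 358 kPa

Pressure head at A: ψ₁ = P₁/(ρg) = 371×1000 / (1000 × 9.81) = 37.82 m.
Velocity heads: v₁²/2g = 1.54²/19.62 = 0.121 m; v₂²/2g = 0.63²/19.62 = 0.020 m.
Total head H = z₁ + ψ₁ + v₁²/2g = 45.03 + 37.82 + 0.121 = 82.97 m.
ψ₂ = H − z₂ − v₂²/2g = 82.97 − 46.44 − 0.020 = 36.51 m.
P₂ = ρgψ₂ = 1000 × 9.81 × 36.51 ≈ 358 kPa.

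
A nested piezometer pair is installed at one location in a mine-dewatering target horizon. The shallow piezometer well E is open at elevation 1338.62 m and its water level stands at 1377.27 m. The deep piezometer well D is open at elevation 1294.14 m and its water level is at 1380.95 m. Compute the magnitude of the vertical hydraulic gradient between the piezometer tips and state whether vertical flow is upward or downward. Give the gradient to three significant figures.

Total head at well E: h = 1377.27 m (water level in the standpipe).
Total head at well D: h = 1380.95 m.
Δh = h(well E) − h(well D) = 1377.27 − 1380.95 = -3.68 m.
Vertical separation Δz = 1338.62 − 1294.14 = 44.48 m.
|i_v| = |Δh| / Δz = 3.68 / 44.48 = 0.0827.
Head is higher in the deep piezometer, so vertical flow is upward (discharge condition).

|i_v| ≈ 0.0827; vertical flow is upward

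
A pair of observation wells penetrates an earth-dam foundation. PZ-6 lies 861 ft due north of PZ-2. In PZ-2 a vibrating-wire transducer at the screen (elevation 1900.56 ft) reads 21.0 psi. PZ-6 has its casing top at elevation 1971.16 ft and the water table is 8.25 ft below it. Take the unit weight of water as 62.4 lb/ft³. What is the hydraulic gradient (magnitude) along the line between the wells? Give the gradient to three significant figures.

i ≈ 0.0161

Pressure head at PZ-2: ψ = 144·P/γ = 144 × 21.0 / 62.4 = 48.46 ft.
Total head at PZ-2: h = z + ψ = 1900.56 + 48.46 = 1949.02 ft.
Total head at PZ-6: h = 1971.16 − 8.25 = 1962.91 ft.
Head difference: h(PZ-2) − h(PZ-6) = 1949.02 − 1962.91 = -13.89 ft.
Hydraulic gradient: i = |Δh| / L = 13.89 / 861 = 0.0161.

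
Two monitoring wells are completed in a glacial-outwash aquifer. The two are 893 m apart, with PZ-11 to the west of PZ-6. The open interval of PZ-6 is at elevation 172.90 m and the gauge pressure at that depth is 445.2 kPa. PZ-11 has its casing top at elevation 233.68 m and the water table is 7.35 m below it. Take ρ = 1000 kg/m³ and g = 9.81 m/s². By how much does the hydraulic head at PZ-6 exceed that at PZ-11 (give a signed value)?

Pressure head at PZ-6: ψ = P/(ρg) = 445.2×1000 / (1000 × 9.81) = 45.38 m.
Total head at PZ-6: h = z + ψ = 172.90 + 45.38 = 218.28 m.
Total head at PZ-11: h = 233.68 − 7.35 = 226.33 m.
Head difference: h(PZ-6) − h(PZ-11) = 218.28 − 226.33 = -8.05 m.

Δh ≈ -8.05 m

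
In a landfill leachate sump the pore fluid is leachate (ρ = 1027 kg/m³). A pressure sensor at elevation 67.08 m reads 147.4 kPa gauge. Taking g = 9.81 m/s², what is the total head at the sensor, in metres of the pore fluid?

h ≈ 81.71 m

ψ = P/(ρg) = 147.4×1000 / (1027 × 9.81) = 14.63 m.
h = z + ψ = 67.08 + 14.63 = 81.71 m.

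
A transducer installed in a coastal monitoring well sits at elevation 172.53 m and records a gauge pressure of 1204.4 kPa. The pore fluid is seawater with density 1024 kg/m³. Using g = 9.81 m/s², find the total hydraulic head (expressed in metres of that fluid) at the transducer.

h ≈ 292.43 m

ψ = P/(ρg) = 1204.4×1000 / (1024 × 9.81) = 119.90 m.
h = z + ψ = 172.53 + 119.90 = 292.43 m.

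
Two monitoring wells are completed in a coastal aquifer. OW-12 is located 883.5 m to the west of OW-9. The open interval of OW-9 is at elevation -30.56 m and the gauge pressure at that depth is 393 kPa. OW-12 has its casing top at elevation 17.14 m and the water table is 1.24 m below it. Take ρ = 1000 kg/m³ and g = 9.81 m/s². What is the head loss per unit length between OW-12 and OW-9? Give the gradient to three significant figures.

Pressure head at OW-9: ψ = P/(ρg) = 393×1000 / (1000 × 9.81) = 40.06 m.
Total head at OW-9: h = z + ψ = -30.56 + 40.06 = 9.50 m.
Total head at OW-12: h = 17.14 − 1.24 = 15.90 m.
Head difference: h(OW-9) − h(OW-12) = 9.50 − 15.90 = -6.40 m.
Hydraulic gradient: i = |Δh| / L = 6.40 / 883.5 = 0.00724.

i ≈ 0.00724 m/m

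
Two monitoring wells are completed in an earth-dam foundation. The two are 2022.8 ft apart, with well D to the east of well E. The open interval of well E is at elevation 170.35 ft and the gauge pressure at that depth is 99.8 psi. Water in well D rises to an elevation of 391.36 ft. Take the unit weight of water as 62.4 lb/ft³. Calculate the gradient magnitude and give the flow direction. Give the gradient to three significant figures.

Pressure head at well E: ψ = 144·P/γ = 144 × 99.8 / 62.4 = 230.31 ft.
Total head at well E: h = z + ψ = 170.35 + 230.31 = 400.66 ft.
Total head at well D: h = 391.36 ft (water level in the piezometer is the total head).
Head difference: h(well E) − h(well D) = 400.66 − 391.36 = 9.30 ft.
Hydraulic gradient: i = |Δh| / L = 9.30 / 2022.8 = 0.00460.
Flow is from higher to lower head: from well E toward well D, i.e. toward the east.

i ≈ 0.00460; groundwater flows toward the east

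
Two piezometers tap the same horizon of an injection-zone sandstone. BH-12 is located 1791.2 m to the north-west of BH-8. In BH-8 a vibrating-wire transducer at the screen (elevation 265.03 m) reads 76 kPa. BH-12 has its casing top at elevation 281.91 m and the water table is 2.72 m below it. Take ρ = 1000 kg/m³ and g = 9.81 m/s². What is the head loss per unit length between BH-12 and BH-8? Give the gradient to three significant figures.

i ≈ 0.00358 m/m

Pressure head at BH-8: ψ = P/(ρg) = 76×1000 / (1000 × 9.81) = 7.75 m.
Total head at BH-8: h = z + ψ = 265.03 + 7.75 = 272.78 m.
Total head at BH-12: h = 281.91 − 2.72 = 279.19 m.
Head difference: h(BH-8) − h(BH-12) = 272.78 − 279.19 = -6.41 m.
Hydraulic gradient: i = |Δh| / L = 6.41 / 1791.2 = 0.00358.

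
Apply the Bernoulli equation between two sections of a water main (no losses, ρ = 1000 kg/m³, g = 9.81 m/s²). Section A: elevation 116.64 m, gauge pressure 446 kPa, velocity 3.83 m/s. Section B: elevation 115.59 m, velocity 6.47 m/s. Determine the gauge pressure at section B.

Pressure head at A: ψ₁ = P₁/(ρg) = 446×1000 / (1000 × 9.81) = 45.46 m.
Velocity heads: v₁²/2g = 3.83²/19.62 = 0.748 m; v₂²/2g = 6.47²/19.62 = 2.134 m.
Total head H = z₁ + ψ₁ + v₁²/2g = 116.64 + 45.46 + 0.748 = 162.85 m.
ψ₂ = H − z₂ − v₂²/2g = 162.85 − 115.59 − 2.134 = 45.13 m.
P₂ = ρgψ₂ = 1000 × 9.81 × 45.13 ≈ 443 kPa.

P₂ ≈ 443 kPa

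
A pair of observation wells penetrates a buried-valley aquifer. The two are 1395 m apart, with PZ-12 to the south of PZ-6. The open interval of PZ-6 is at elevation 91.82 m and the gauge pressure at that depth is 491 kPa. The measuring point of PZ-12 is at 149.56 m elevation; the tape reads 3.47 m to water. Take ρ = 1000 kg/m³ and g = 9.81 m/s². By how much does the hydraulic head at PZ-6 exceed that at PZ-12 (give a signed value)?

Pressure head at PZ-6: ψ = P/(ρg) = 491×1000 / (1000 × 9.81) = 50.05 m.
Total head at PZ-6: h = z + ψ = 91.82 + 50.05 = 141.87 m.
Total head at PZ-12: h = 149.56 − 3.47 = 146.09 m.
Head difference: h(PZ-6) − h(PZ-12) = 141.87 − 146.09 = -4.22 m.

Δh ≈ -4.22 m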